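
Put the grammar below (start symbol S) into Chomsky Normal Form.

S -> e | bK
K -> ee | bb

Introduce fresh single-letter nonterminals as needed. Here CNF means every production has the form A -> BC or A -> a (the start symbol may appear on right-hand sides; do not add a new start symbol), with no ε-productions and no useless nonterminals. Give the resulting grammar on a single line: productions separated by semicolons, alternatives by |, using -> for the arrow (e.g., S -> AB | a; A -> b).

S -> e | AK; A -> b; B -> e; K -> AA | BB

No ε-productions.
No unit productions to eliminate.
TERM: introduce A -> b, B -> e and substitute in every rule of length ≥2.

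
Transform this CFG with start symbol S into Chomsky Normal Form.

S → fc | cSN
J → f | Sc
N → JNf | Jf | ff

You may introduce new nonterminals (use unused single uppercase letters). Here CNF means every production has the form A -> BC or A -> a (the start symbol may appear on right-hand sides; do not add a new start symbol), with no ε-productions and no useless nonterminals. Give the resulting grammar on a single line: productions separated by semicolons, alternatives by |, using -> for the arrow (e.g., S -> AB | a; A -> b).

S -> AD | BA; A -> c; B -> f; C -> NB; D -> SN; J -> f | SA; N -> BB | JB | JC

No ε-productions.
No unit productions to eliminate.
TERM: introduce A -> c, B -> f and substitute in every rule of length ≥2.
BIN: N -> JNB becomes N -> JC, C -> NB; S -> ASN becomes S -> AD, D -> SN.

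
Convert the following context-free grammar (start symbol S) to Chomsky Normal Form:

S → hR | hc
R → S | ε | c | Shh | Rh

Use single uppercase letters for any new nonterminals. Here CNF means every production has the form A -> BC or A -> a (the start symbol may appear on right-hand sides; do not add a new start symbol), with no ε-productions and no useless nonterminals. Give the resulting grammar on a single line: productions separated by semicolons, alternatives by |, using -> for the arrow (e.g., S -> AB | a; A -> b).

S -> h | AB | AR; A -> h; B -> c; C -> AA; R -> c | h | AB | AR | RA | SC

Nullable: {R}; after ε-elimination: S -> h | hR | hc; R -> S | c | h | Rh | Shh.
After unit-elimination: S -> h | hR | hc; R -> c | h | Rh | hR | hc | Shh.
TERM: introduce B -> c, A -> h and substitute in every rule of length ≥2.
BIN: R -> SAA becomes R -> SC, C -> AA.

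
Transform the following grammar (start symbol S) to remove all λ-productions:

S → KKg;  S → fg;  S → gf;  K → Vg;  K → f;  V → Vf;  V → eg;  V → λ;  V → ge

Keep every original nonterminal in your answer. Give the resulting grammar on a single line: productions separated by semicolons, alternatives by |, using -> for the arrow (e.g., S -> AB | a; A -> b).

S -> fg | gf | KKg; K -> f | g | Vg; V -> f | Vf | eg | ge

Nullable set: {V}.
K -> Vg: V nullable, giving Vg | g.
Drop V -> λ.
V -> Vf: V nullable, giving Vf | f.
Unchanged (no nullable symbols): S -> KKg; S -> fg; S -> gf; K -> f; V -> eg; V -> ge.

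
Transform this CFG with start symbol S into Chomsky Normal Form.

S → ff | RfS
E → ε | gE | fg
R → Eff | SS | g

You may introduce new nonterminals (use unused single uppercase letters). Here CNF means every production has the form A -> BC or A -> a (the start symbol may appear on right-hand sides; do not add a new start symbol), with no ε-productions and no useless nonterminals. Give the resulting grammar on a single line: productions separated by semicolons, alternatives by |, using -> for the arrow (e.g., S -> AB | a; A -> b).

S -> AA | RD; A -> f; B -> g; C -> AA; D -> AS; E -> g | AB | BE; R -> g | AA | EC | SS

Nullable: {E}; after ε-elimination: S -> ff | RfS; E -> g | fg | gE; R -> g | SS | ff | Eff.
No unit productions to eliminate.
TERM: introduce A -> f, B -> g and substitute in every rule of length ≥2.
BIN: R -> EAA becomes R -> EC, C -> AA; S -> RAS becomes S -> RD, D -> AS.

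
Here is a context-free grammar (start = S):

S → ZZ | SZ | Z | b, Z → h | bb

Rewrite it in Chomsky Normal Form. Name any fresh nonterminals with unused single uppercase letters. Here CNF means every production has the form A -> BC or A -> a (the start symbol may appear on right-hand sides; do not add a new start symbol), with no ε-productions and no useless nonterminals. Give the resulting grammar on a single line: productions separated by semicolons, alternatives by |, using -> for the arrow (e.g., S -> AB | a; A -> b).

S -> b | h | AA | SZ | ZZ; A -> b; Z -> h | AA

No ε-productions.
After unit-elimination: S -> b | h | SZ | ZZ | bb; Z -> h | bb.
TERM: introduce A -> b and substitute in every rule of length ≥2.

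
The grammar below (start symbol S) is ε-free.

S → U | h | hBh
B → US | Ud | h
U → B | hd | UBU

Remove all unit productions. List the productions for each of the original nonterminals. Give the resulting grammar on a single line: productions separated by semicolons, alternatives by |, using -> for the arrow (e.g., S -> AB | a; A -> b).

Unit productions: S->U, U->B.
Unit pairs (A ⇒* B via units): (S,B), (S,U), (U,B).
S: inherits non-unit rules of {B, S, U} → UBU | US | Ud | h | hBh | hd.
B: inherits non-unit rules of {B} → US | Ud | h.
U: inherits non-unit rules of {B, U} → UBU | US | Ud | h | hd.

S -> h | US | Ud | hd | UBU | hBh; B -> h | US | Ud; U -> h | US | Ud | hd | UBU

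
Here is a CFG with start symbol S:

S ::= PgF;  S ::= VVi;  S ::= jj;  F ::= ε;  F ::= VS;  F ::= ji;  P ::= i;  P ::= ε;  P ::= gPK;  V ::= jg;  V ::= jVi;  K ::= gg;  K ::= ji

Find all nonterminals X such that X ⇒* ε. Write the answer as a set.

Directly nullable (have an ε-rule): {F, P}.
Not nullable: K, S, V — each has a terminal in every rule's right-hand side or depends on a non-nullable symbol.

{F, P}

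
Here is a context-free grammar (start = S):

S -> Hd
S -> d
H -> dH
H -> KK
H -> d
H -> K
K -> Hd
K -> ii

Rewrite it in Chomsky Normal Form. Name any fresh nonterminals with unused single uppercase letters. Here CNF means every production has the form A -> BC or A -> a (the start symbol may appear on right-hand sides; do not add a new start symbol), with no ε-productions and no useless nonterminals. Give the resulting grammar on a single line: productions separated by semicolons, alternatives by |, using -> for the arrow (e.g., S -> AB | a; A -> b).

No ε-productions.
After unit-elimination: S -> d | Hd; H -> d | Hd | KK | dH | ii; K -> Hd | ii.
TERM: introduce A -> d, B -> i and substitute in every rule of length ≥2.

S -> d | HA; A -> d; B -> i; H -> d | AH | BB | HA | KK; K -> BB | HA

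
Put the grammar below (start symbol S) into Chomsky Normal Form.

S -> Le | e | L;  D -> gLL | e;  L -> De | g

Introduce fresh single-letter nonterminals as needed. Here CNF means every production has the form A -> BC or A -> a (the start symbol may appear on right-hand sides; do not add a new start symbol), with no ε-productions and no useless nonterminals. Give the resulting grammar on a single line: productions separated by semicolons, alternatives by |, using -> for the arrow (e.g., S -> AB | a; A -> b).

No ε-productions.
After unit-elimination: S -> e | g | De | Le; D -> e | gLL; L -> g | De.
TERM: introduce B -> e, A -> g and substitute in every rule of length ≥2.
BIN: D -> ALL becomes D -> AC, C -> LL.

S -> e | g | DB | LB; A -> g; B -> e; C -> LL; D -> e | AC; L -> g | DB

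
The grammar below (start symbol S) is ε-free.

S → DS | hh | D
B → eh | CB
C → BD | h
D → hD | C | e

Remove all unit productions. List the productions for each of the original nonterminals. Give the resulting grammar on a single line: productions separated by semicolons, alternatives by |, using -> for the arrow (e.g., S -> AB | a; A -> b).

Unit productions: D->C, S->D.
Unit pairs (A ⇒* B via units): (D,C), (S,C), (S,D).
S: inherits non-unit rules of {C, D, S} → BD | DS | e | h | hD | hh.
B: inherits non-unit rules of {B} → CB | eh.
C: inherits non-unit rules of {C} → BD | h.
D: inherits non-unit rules of {C, D} → BD | e | h | hD.

S -> e | h | BD | DS | hD | hh; B -> CB | eh; C -> h | BD; D -> e | h | BD | hD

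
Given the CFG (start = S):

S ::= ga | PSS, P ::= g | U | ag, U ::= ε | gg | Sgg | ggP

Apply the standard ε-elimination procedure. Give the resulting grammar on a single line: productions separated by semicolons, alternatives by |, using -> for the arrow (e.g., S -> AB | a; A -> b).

Nullable set: {P, U}.
S -> PSS: P nullable, giving PSS | SS.
P -> U: U nullable, giving U.
Drop U -> ε.
U -> ggP: P nullable, giving gg | ggP.
Unchanged (no nullable symbols): S -> ga; P -> ag; P -> g; U -> Sgg; U -> gg.

S -> SS | ga | PSS; P -> U | g | ag; U -> gg | Sgg | ggP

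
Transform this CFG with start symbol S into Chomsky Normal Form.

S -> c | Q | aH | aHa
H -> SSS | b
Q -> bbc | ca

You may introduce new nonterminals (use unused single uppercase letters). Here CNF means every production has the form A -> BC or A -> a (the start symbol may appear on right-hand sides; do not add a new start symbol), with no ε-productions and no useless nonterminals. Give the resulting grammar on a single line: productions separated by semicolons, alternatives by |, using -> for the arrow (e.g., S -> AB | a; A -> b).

No ε-productions.
After unit-elimination: S -> c | aH | ca | aHa | bbc; H -> b | SSS; Q -> ca | bbc.
TERM: introduce C -> a, A -> b, B -> c and substitute in every rule of length ≥2.
BIN: H -> SSS becomes H -> SD, D -> SS; Q -> AAB becomes Q -> AE, E -> AB; S -> AAB becomes S -> AF, F -> AB; S -> CHC becomes S -> CG, G -> HC.
Drop unreachable/unproductive: Q.

S -> c | AF | BC | CG | CH; A -> b; B -> c; C -> a; D -> SS; F -> AB; G -> HC; H -> b | SD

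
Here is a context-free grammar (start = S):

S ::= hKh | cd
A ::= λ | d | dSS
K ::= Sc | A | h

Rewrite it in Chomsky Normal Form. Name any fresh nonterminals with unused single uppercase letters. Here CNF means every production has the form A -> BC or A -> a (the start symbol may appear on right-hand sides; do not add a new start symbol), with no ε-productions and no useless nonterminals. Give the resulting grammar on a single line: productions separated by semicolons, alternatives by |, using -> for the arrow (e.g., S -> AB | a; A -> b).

Nullable: {A, K}; after ε-elimination: S -> cd | hh | hKh; A -> d | dSS; K -> A | h | Sc.
After unit-elimination: S -> cd | hh | hKh; A -> d | dSS; K -> d | h | Sc | dSS.
TERM: introduce C -> c, B -> d, D -> h and substitute in every rule of length ≥2.
BIN: A -> BSS becomes A -> BE, E -> SS; K -> BSS becomes K -> BF, F -> SS; S -> DKD becomes S -> DG, G -> KD.
Drop unreachable/unproductive: A.

S -> CB | DD | DG; B -> d; C -> c; D -> h; F -> SS; G -> KD; K -> d | h | BF | SC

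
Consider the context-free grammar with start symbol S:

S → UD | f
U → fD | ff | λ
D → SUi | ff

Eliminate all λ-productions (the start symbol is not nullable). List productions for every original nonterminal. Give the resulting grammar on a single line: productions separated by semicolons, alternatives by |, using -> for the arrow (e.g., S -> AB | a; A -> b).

S -> D | f | UD; D -> Si | ff | SUi; U -> fD | ff

Nullable set: {U}.
S -> UD: U nullable, giving D | UD.
D -> SUi: U nullable, giving SUi | Si.
Drop U -> λ.
Unchanged (no nullable symbols): S -> f; D -> ff; U -> fD; U -> ff.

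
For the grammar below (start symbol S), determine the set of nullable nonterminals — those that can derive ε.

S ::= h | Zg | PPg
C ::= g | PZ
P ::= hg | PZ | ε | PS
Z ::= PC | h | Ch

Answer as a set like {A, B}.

{P}

Directly nullable (have an ε-rule): {P}.
Not nullable: C, S, Z — each has a terminal in every rule's right-hand side or depends on a non-nullable symbol.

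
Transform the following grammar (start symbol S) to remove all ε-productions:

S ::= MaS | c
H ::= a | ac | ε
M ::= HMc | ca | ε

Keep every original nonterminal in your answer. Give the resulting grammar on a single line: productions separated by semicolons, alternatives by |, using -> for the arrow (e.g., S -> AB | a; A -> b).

S -> c | aS | MaS; H -> a | ac; M -> c | Hc | Mc | ca | HMc

Nullable set: {H, M}.
S -> MaS: M nullable, giving MaS | aS.
Drop H -> ε.
Drop M -> ε.
M -> HMc: H, M nullable, giving HMc | Hc | Mc | c.
Unchanged (no nullable symbols): S -> c; H -> a; H -> ac; M -> ca.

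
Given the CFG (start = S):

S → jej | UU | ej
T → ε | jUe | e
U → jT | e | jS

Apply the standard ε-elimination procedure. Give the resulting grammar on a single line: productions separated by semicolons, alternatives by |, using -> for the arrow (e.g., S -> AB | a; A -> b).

Nullable set: {T}.
Drop T -> ε.
U -> jT: T nullable, giving j | jT.
Unchanged (no nullable symbols): S -> UU; S -> ej; S -> jej; T -> e; T -> jUe; U -> e; U -> jS.

S -> UU | ej | jej; T -> e | jUe; U -> e | j | jS | jT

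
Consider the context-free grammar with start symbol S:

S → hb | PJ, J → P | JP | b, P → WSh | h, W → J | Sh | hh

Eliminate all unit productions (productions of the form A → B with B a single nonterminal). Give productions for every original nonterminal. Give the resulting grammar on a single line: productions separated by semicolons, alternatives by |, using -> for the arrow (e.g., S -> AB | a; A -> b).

Unit productions: J->P, W->J.
Unit pairs (A ⇒* B via units): (J,P), (W,J), (W,P).
S: inherits non-unit rules of {S} → PJ | hb.
J: inherits non-unit rules of {J, P} → JP | WSh | b | h.
P: inherits non-unit rules of {P} → WSh | h.
W: inherits non-unit rules of {J, P, W} → JP | Sh | WSh | b | h | hh.

S -> PJ | hb; J -> b | h | JP | WSh; P -> h | WSh; W -> b | h | JP | Sh | hh | WSh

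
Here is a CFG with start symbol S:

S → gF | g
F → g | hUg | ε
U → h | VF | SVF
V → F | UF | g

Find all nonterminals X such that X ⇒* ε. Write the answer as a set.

Directly nullable (have an ε-rule): {F}.
V is nullable via V -> F (every symbol on the right is already known nullable).
U is nullable via U -> VF (every symbol on the right is already known nullable).
Not nullable: S — each has a terminal in every rule's right-hand side or depends on a non-nullable symbol.

{F, U, V}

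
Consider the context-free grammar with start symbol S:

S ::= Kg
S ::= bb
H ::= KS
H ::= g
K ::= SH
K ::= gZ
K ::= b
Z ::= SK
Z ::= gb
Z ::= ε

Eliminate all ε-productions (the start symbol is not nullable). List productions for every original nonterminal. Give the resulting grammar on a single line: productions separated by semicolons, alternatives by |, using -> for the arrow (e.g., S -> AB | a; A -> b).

S -> Kg | bb; H -> g | KS; K -> b | g | SH | gZ; Z -> SK | gb

Nullable set: {Z}.
K -> gZ: Z nullable, giving g | gZ.
Drop Z -> ε.
Unchanged (no nullable symbols): S -> Kg; S -> bb; H -> KS; H -> g; K -> SH; K -> b; Z -> SK; Z -> gb.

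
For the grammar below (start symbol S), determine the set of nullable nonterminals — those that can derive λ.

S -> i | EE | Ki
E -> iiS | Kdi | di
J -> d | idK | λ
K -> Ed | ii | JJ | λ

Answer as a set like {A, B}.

Directly nullable (have an ε-rule): {J, K}.
Not nullable: E, S — each has a terminal in every rule's right-hand side or depends on a non-nullable symbol.

{J, K}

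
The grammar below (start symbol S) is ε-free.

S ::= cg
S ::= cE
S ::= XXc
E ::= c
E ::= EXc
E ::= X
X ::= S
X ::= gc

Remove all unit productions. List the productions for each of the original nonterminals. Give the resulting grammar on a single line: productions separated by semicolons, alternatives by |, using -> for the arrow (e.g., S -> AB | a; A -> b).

Unit productions: E->X, X->S.
Unit pairs (A ⇒* B via units): (E,S), (E,X), (X,S).
S: inherits non-unit rules of {S} → XXc | cE | cg.
E: inherits non-unit rules of {E, S, X} → EXc | XXc | c | cE | cg | gc.
X: inherits non-unit rules of {S, X} → XXc | cE | cg | gc.

S -> cE | cg | XXc; E -> c | cE | cg | gc | EXc | XXc; X -> cE | cg | gc | XXc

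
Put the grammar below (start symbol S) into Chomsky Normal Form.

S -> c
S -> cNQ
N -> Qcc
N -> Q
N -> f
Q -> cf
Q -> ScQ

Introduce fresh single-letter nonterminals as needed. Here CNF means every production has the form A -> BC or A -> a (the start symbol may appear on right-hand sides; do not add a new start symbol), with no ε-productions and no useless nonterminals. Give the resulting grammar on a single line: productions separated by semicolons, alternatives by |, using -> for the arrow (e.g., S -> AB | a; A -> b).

S -> c | AF; A -> c; B -> f; C -> AA; D -> AQ; E -> AQ; F -> NQ; N -> f | AB | QC | SD; Q -> AB | SE

No ε-productions.
After unit-elimination: S -> c | cNQ; N -> f | cf | Qcc | ScQ; Q -> cf | ScQ.
TERM: introduce A -> c, B -> f and substitute in every rule of length ≥2.
BIN: N -> QAA becomes N -> QC, C -> AA; N -> SAQ becomes N -> SD, D -> AQ; Q -> SAQ becomes Q -> SE, E -> AQ; S -> ANQ becomes S -> AF, F -> NQ.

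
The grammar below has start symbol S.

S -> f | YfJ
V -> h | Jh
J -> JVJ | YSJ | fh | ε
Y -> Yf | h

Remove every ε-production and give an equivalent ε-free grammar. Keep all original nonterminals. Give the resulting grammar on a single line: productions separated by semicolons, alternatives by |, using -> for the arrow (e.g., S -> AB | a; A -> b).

S -> f | Yf | YfJ; J -> V | JV | VJ | YS | fh | JVJ | YSJ; V -> h | Jh; Y -> h | Yf

Nullable set: {J}.
S -> YfJ: J nullable, giving Yf | YfJ.
Drop J -> ε.
J -> JVJ: J, J nullable, giving JV | JVJ | V | VJ.
J -> YSJ: J nullable, giving YS | YSJ.
V -> Jh: J nullable, giving Jh | h.
Unchanged (no nullable symbols): S -> f; J -> fh; V -> h; Y -> Yf; Y -> h.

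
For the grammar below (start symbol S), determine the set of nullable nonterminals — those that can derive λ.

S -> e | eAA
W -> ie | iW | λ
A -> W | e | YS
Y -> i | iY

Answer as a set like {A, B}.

Directly nullable (have an ε-rule): {W}.
A is nullable via A -> W (every symbol on the right is already known nullable).
Not nullable: S, Y — each has a terminal in every rule's right-hand side or depends on a non-nullable symbol.

{A, W}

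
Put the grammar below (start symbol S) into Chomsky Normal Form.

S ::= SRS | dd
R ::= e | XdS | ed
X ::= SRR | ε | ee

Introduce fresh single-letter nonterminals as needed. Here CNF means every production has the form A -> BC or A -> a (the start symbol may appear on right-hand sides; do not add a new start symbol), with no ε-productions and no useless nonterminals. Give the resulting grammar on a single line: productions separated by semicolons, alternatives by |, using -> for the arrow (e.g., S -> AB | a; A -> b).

Nullable: {X}; after ε-elimination: S -> dd | SRS; R -> e | dS | ed | XdS; X -> ee | SRR.
No unit productions to eliminate.
TERM: introduce A -> d, B -> e and substitute in every rule of length ≥2.
BIN: R -> XAS becomes R -> XC, C -> AS; S -> SRS becomes S -> SD, D -> RS; X -> SRR becomes X -> SE, E -> RR.

S -> AA | SD; A -> d; B -> e; C -> AS; D -> RS; E -> RR; R -> e | AS | BA | XC; X -> BB | SE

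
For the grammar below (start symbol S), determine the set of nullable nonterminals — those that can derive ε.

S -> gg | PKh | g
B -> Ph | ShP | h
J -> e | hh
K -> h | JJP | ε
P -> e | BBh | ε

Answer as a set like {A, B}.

Directly nullable (have an ε-rule): {K, P}.
Not nullable: B, J, S — each has a terminal in every rule's right-hand side or depends on a non-nullable symbol.

{K, P}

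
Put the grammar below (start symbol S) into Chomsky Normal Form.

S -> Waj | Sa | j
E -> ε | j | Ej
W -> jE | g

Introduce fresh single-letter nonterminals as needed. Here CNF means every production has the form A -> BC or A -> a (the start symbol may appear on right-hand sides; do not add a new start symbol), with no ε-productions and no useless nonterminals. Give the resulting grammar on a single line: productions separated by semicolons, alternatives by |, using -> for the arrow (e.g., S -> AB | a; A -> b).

Nullable: {E}; after ε-elimination: S -> j | Sa | Waj; E -> j | Ej; W -> g | j | jE.
No unit productions to eliminate.
TERM: introduce B -> a, A -> j and substitute in every rule of length ≥2.
BIN: S -> WBA becomes S -> WC, C -> BA.

S -> j | SB | WC; A -> j; B -> a; C -> BA; E -> j | EA; W -> g | j | AE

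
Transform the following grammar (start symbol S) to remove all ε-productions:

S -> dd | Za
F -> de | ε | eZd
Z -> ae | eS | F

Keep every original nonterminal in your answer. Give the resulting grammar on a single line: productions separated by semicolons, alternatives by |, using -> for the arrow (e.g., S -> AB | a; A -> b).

Nullable set: {F, Z}.
S -> Za: Z nullable, giving Za | a.
Drop F -> ε.
F -> eZd: Z nullable, giving eZd | ed.
Z -> F: F nullable, giving F.
Unchanged (no nullable symbols): S -> dd; F -> de; Z -> ae; Z -> eS.

S -> a | Za | dd; F -> de | ed | eZd; Z -> F | ae | eS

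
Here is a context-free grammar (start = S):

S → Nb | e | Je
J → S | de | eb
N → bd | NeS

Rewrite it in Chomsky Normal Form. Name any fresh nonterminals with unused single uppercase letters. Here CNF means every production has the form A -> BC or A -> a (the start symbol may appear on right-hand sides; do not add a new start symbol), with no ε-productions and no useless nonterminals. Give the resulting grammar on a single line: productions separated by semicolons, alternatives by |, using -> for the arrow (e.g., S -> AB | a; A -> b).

S -> e | JA | NB; A -> e; B -> b; C -> d; D -> AS; J -> e | AB | CA | JA | NB; N -> BC | ND

No ε-productions.
After unit-elimination: S -> e | Je | Nb; J -> e | Je | Nb | de | eb; N -> bd | NeS.
TERM: introduce B -> b, C -> d, A -> e and substitute in every rule of length ≥2.
BIN: N -> NAS becomes N -> ND, D -> AS.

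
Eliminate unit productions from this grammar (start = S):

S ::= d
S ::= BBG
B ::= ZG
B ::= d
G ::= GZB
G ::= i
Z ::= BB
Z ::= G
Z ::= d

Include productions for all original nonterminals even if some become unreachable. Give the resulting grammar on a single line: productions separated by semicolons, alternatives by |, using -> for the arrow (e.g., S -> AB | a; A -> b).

S -> d | BBG; B -> d | ZG; G -> i | GZB; Z -> d | i | BB | GZB

Unit productions: Z->G.
Unit pairs (A ⇒* B via units): (Z,G).
S: inherits non-unit rules of {S} → BBG | d.
B: inherits non-unit rules of {B} → ZG | d.
G: inherits non-unit rules of {G} → GZB | i.
Z: inherits non-unit rules of {G, Z} → BB | GZB | d | i.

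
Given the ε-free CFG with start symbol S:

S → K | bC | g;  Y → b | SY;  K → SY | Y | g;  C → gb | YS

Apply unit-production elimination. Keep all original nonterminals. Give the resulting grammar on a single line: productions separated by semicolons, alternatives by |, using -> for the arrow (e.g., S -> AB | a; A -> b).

Unit productions: K->Y, S->K.
Unit pairs (A ⇒* B via units): (K,Y), (S,K), (S,Y).
S: inherits non-unit rules of {K, S, Y} → SY | b | bC | g.
C: inherits non-unit rules of {C} → YS | gb.
K: inherits non-unit rules of {K, Y} → SY | b | g.
Y: inherits non-unit rules of {Y} → SY | b.

S -> b | g | SY | bC; C -> YS | gb; K -> b | g | SY; Y -> b | SY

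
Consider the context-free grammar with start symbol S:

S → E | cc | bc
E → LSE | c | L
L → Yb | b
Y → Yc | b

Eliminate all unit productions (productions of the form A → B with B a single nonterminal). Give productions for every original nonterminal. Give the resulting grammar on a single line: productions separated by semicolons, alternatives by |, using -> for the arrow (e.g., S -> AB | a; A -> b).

S -> b | c | Yb | bc | cc | LSE; E -> b | c | Yb | LSE; L -> b | Yb; Y -> b | Yc

Unit productions: E->L, S->E.
Unit pairs (A ⇒* B via units): (E,L), (S,E), (S,L).
S: inherits non-unit rules of {E, L, S} → LSE | Yb | b | bc | c | cc.
E: inherits non-unit rules of {E, L} → LSE | Yb | b | c.
L: inherits non-unit rules of {L} → Yb | b.
Y: inherits non-unit rules of {Y} → Yc | b.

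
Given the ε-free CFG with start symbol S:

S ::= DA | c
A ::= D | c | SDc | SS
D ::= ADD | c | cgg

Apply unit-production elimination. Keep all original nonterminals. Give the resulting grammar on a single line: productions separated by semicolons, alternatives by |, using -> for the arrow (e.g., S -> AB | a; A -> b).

S -> c | DA; A -> c | SS | ADD | SDc | cgg; D -> c | ADD | cgg

Unit productions: A->D.
Unit pairs (A ⇒* B via units): (A,D).
S: inherits non-unit rules of {S} → DA | c.
A: inherits non-unit rules of {A, D} → ADD | SDc | SS | c | cgg.
D: inherits non-unit rules of {D} → ADD | c | cgg.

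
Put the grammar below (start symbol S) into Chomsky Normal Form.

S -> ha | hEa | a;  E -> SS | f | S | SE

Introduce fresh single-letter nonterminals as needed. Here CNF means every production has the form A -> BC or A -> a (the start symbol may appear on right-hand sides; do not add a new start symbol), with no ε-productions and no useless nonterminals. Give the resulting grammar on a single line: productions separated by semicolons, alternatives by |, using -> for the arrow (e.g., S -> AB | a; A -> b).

No ε-productions.
After unit-elimination: S -> a | ha | hEa; E -> a | f | SE | SS | ha | hEa.
TERM: introduce B -> a, A -> h and substitute in every rule of length ≥2.
BIN: E -> AEB becomes E -> AC, C -> EB; S -> AEB becomes S -> AD, D -> EB.

S -> a | AB | AD; A -> h; B -> a; C -> EB; D -> EB; E -> a | f | AB | AC | SE | SS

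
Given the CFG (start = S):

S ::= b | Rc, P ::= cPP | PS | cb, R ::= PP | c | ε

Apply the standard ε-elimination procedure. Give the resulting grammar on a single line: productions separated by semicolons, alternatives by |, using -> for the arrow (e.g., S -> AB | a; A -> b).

S -> b | c | Rc; P -> PS | cb | cPP; R -> c | PP

Nullable set: {R}.
S -> Rc: R nullable, giving Rc | c.
Drop R -> ε.
Unchanged (no nullable symbols): S -> b; P -> PS; P -> cPP; P -> cb; R -> PP; R -> c.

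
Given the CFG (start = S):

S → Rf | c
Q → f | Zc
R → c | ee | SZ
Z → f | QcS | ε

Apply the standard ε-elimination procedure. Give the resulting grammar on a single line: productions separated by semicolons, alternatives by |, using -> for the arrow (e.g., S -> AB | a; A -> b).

S -> c | Rf; Q -> c | f | Zc; R -> S | c | SZ | ee; Z -> f | QcS

Nullable set: {Z}.
Q -> Zc: Z nullable, giving Zc | c.
R -> SZ: Z nullable, giving S | SZ.
Drop Z -> ε.
Unchanged (no nullable symbols): S -> Rf; S -> c; Q -> f; R -> c; R -> ee; Z -> QcS; Z -> f.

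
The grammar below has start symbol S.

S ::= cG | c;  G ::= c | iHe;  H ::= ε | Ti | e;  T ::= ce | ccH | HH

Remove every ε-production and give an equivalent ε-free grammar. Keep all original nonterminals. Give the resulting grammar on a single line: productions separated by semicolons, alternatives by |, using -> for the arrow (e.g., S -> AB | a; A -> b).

Nullable set: {H, T}.
G -> iHe: H nullable, giving iHe | ie.
Drop H -> ε.
H -> Ti: T nullable, giving Ti | i.
T -> HH: H, H nullable, giving H | HH.
T -> ccH: H nullable, giving cc | ccH.
Unchanged (no nullable symbols): S -> c; S -> cG; G -> c; H -> e; T -> ce.

S -> c | cG; G -> c | ie | iHe; H -> e | i | Ti; T -> H | HH | cc | ce | ccH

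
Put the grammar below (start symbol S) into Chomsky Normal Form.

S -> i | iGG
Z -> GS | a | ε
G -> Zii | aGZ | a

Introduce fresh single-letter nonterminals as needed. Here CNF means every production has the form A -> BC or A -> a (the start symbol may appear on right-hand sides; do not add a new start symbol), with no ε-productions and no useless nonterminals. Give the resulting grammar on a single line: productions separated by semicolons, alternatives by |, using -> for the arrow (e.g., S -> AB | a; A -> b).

S -> i | AE; A -> i; B -> a; C -> GZ; D -> AA; E -> GG; G -> a | AA | BC | BG | ZD; Z -> a | GS

Nullable: {Z}; after ε-elimination: S -> i | iGG; G -> a | aG | ii | Zii | aGZ; Z -> a | GS.
No unit productions to eliminate.
TERM: introduce B -> a, A -> i and substitute in every rule of length ≥2.
BIN: G -> BGZ becomes G -> BC, C -> GZ; G -> ZAA becomes G -> ZD, D -> AA; S -> AGG becomes S -> AE, E -> GG.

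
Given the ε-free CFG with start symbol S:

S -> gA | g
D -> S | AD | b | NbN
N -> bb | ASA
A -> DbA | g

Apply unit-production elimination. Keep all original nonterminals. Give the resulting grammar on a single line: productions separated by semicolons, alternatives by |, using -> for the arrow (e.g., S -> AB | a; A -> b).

Unit productions: D->S.
Unit pairs (A ⇒* B via units): (D,S).
S: inherits non-unit rules of {S} → g | gA.
A: inherits non-unit rules of {A} → DbA | g.
D: inherits non-unit rules of {D, S} → AD | NbN | b | g | gA.
N: inherits non-unit rules of {N} → ASA | bb.

S -> g | gA; A -> g | DbA; D -> b | g | AD | gA | NbN; N -> bb | ASA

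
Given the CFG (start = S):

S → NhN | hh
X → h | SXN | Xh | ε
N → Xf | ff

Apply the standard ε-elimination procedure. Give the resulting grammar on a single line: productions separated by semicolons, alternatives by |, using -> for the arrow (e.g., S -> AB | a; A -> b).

Nullable set: {X}.
N -> Xf: X nullable, giving Xf | f.
Drop X -> ε.
X -> SXN: X nullable, giving SN | SXN.
X -> Xh: X nullable, giving Xh | h.
Unchanged (no nullable symbols): S -> NhN; S -> hh; N -> ff; X -> h.

S -> hh | NhN; N -> f | Xf | ff; X -> h | SN | Xh | SXN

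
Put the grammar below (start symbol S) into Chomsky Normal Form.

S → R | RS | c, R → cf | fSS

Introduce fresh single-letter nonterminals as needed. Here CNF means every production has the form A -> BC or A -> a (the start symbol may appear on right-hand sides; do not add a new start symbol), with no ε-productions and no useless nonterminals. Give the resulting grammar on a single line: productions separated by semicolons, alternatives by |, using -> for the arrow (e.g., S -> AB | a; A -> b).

No ε-productions.
After unit-elimination: S -> c | RS | cf | fSS; R -> cf | fSS.
TERM: introduce A -> c, B -> f and substitute in every rule of length ≥2.
BIN: R -> BSS becomes R -> BC, C -> SS; S -> BSS becomes S -> BD, D -> SS.

S -> c | AB | BD | RS; A -> c; B -> f; C -> SS; D -> SS; R -> AB | BC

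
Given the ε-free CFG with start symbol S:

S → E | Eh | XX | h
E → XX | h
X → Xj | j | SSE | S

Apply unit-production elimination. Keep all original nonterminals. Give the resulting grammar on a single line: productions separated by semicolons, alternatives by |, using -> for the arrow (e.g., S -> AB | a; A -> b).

S -> h | Eh | XX; E -> h | XX; X -> h | j | Eh | XX | Xj | SSE

Unit productions: S->E, X->S.
Unit pairs (A ⇒* B via units): (S,E), (X,E), (X,S).
S: inherits non-unit rules of {E, S} → Eh | XX | h.
E: inherits non-unit rules of {E} → XX | h.
X: inherits non-unit rules of {E, S, X} → Eh | SSE | XX | Xj | h | j.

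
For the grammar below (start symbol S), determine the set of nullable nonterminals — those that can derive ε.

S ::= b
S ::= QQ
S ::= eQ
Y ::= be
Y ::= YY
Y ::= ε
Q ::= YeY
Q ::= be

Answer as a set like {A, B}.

Directly nullable (have an ε-rule): {Y}.
Not nullable: Q, S — each has a terminal in every rule's right-hand side or depends on a non-nullable symbol.

{Y}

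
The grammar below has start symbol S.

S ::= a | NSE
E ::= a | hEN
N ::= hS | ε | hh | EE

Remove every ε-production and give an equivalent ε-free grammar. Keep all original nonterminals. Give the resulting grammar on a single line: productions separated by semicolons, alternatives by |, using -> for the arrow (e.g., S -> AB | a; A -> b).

Nullable set: {N}.
S -> NSE: N nullable, giving NSE | SE.
E -> hEN: N nullable, giving hE | hEN.
Drop N -> ε.
Unchanged (no nullable symbols): S -> a; E -> a; N -> EE; N -> hS; N -> hh.

S -> a | SE | NSE; E -> a | hE | hEN; N -> EE | hS | hh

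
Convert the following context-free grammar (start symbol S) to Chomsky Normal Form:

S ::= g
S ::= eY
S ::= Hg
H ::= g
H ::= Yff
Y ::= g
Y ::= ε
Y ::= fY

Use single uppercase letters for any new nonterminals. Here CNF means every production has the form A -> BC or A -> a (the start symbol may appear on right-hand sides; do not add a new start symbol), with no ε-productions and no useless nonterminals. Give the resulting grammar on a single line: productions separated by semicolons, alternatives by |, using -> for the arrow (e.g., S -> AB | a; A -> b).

Nullable: {Y}; after ε-elimination: S -> e | g | Hg | eY; H -> g | ff | Yff; Y -> f | g | fY.
No unit productions to eliminate.
TERM: introduce C -> e, A -> f, B -> g and substitute in every rule of length ≥2.
BIN: H -> YAA becomes H -> YD, D -> AA.

S -> e | g | CY | HB; A -> f; B -> g; C -> e; D -> AA; H -> g | AA | YD; Y -> f | g | AY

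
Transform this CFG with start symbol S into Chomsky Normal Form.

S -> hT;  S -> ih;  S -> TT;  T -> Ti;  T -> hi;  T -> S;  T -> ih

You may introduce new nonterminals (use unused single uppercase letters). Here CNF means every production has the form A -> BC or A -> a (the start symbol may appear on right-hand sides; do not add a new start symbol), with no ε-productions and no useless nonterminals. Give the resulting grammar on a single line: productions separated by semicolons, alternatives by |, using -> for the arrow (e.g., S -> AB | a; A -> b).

S -> AT | BA | TT; A -> h; B -> i; T -> AB | AT | BA | TB | TT

No ε-productions.
After unit-elimination: S -> TT | hT | ih; T -> TT | Ti | hT | hi | ih.
TERM: introduce A -> h, B -> i and substitute in every rule of length ≥2.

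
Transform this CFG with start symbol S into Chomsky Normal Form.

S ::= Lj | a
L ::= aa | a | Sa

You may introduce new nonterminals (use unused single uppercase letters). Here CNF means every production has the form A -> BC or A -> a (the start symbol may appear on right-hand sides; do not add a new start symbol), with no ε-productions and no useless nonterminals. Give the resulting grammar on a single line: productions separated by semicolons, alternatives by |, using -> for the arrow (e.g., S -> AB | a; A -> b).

No ε-productions.
No unit productions to eliminate.
TERM: introduce A -> a, B -> j and substitute in every rule of length ≥2.

S -> a | LB; A -> a; B -> j; L -> a | AA | SA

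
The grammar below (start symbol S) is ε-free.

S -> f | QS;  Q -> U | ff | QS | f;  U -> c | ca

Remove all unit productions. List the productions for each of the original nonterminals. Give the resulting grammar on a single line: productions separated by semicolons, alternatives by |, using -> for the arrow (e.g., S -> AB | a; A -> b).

Unit productions: Q->U.
Unit pairs (A ⇒* B via units): (Q,U).
S: inherits non-unit rules of {S} → QS | f.
Q: inherits non-unit rules of {Q, U} → QS | c | ca | f | ff.
U: inherits non-unit rules of {U} → c | ca.

S -> f | QS; Q -> c | f | QS | ca | ff; U -> c | ca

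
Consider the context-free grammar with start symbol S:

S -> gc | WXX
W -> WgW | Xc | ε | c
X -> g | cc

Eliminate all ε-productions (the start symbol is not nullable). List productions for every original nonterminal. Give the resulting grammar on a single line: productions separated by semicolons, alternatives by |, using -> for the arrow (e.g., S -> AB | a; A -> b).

S -> XX | gc | WXX; W -> c | g | Wg | Xc | gW | WgW; X -> g | cc

Nullable set: {W}.
S -> WXX: W nullable, giving WXX | XX.
Drop W -> ε.
W -> WgW: W, W nullable, giving Wg | WgW | g | gW.
Unchanged (no nullable symbols): S -> gc; W -> Xc; W -> c; X -> cc; X -> g.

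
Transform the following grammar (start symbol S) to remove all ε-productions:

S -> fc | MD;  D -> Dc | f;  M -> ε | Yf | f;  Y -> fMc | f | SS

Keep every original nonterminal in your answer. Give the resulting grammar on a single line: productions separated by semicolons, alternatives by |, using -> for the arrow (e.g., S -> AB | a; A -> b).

Nullable set: {M}.
S -> MD: M nullable, giving D | MD.
Drop M -> ε.
Y -> fMc: M nullable, giving fMc | fc.
Unchanged (no nullable symbols): S -> fc; D -> Dc; D -> f; M -> Yf; M -> f; Y -> SS; Y -> f.

S -> D | MD | fc; D -> f | Dc; M -> f | Yf; Y -> f | SS | fc | fMc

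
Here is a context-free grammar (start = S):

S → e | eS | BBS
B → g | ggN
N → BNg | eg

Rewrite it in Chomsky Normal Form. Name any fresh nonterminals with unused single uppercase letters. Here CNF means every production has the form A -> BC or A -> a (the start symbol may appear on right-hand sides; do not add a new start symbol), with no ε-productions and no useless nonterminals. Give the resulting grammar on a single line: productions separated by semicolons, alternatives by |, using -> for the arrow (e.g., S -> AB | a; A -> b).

S -> e | BF | CS; A -> g; B -> g | AD; C -> e; D -> AN; E -> NA; F -> BS; N -> BE | CA

No ε-productions.
No unit productions to eliminate.
TERM: introduce C -> e, A -> g and substitute in every rule of length ≥2.
BIN: B -> AAN becomes B -> AD, D -> AN; N -> BNA becomes N -> BE, E -> NA; S -> BBS becomes S -> BF, F -> BS.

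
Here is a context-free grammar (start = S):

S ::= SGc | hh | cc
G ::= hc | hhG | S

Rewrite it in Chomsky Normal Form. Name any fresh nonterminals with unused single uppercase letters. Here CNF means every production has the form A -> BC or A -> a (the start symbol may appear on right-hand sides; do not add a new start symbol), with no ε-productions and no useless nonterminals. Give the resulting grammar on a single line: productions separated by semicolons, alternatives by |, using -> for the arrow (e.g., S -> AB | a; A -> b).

No ε-productions.
After unit-elimination: S -> cc | hh | SGc; G -> cc | hc | hh | SGc | hhG.
TERM: introduce A -> c, B -> h and substitute in every rule of length ≥2.
BIN: G -> BBG becomes G -> BC, C -> BG; G -> SGA becomes G -> SD, D -> GA; S -> SGA becomes S -> SE, E -> GA.

S -> AA | BB | SE; A -> c; B -> h; C -> BG; D -> GA; E -> GA; G -> AA | BA | BB | BC | SD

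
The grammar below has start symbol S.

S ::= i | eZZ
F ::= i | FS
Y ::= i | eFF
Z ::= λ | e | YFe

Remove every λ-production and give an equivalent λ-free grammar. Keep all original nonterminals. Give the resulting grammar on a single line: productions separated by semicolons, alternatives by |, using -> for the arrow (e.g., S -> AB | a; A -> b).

S -> e | i | eZ | eZZ; F -> i | FS; Y -> i | eFF; Z -> e | YFe

Nullable set: {Z}.
S -> eZZ: Z, Z nullable, giving e | eZ | eZZ.
Drop Z -> λ.
Unchanged (no nullable symbols): S -> i; F -> FS; F -> i; Y -> eFF; Y -> i; Z -> YFe; Z -> e.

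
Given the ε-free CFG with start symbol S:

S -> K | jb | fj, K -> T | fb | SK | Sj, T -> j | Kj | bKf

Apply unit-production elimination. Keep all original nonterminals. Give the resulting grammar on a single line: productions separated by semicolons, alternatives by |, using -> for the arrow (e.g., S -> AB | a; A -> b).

S -> j | Kj | SK | Sj | fb | fj | jb | bKf; K -> j | Kj | SK | Sj | fb | bKf; T -> j | Kj | bKf

Unit productions: K->T, S->K.
Unit pairs (A ⇒* B via units): (K,T), (S,K), (S,T).
S: inherits non-unit rules of {K, S, T} → Kj | SK | Sj | bKf | fb | fj | j | jb.
K: inherits non-unit rules of {K, T} → Kj | SK | Sj | bKf | fb | j.
T: inherits non-unit rules of {T} → Kj | bKf | j.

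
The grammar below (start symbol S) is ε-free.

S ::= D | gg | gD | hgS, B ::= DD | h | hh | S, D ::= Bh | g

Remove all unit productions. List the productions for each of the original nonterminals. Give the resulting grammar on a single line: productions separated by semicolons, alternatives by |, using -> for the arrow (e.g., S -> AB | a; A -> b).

Unit productions: B->S, S->D.
Unit pairs (A ⇒* B via units): (B,D), (B,S), (S,D).
S: inherits non-unit rules of {D, S} → Bh | g | gD | gg | hgS.
B: inherits non-unit rules of {B, D, S} → Bh | DD | g | gD | gg | h | hgS | hh.
D: inherits non-unit rules of {D} → Bh | g.

S -> g | Bh | gD | gg | hgS; B -> g | h | Bh | DD | gD | gg | hh | hgS; D -> g | Bh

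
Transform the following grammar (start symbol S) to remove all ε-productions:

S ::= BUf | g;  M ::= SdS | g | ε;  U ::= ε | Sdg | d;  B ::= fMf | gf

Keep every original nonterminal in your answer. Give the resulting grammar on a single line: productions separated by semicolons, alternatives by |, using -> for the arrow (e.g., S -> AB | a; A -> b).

S -> g | Bf | BUf; B -> ff | gf | fMf; M -> g | SdS; U -> d | Sdg

Nullable set: {M, U}.
S -> BUf: U nullable, giving BUf | Bf.
B -> fMf: M nullable, giving fMf | ff.
Drop M -> ε.
Drop U -> ε.
Unchanged (no nullable symbols): S -> g; B -> gf; M -> SdS; M -> g; U -> Sdg; U -> d.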